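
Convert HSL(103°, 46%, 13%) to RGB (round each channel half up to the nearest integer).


H=103°, S=0.46, L=0.13
C = (1-|2L-1|)×S = (1-|-0.74|)×0.46 = 0.1196
H' = H/60 = 103/60 ≈ 1.7167; X = C×(1-|H' mod 2 - 1|) ≈ 0.0339
m = L - C/2 = 0.13 - 0.0598 = 0.0702
Sector ⌊H'⌋ = 1 → (R',G',B') = (≈0.0339, 0.1196, 0.0)
RGB = ((R'+m)×255, (G'+m)×255, (B'+m)×255) = (26.5421, 48.399, 17.901)
Round half up → RGB(27, 48, 18)


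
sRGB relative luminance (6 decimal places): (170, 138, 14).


Linearize each channel (sRGB transfer function): c = v/255; c_lin = c/12.92 if c ≤ 0.04045, else ((c+0.055)/1.055)^2.4
  R: 170/255 ≈ 0.666667 > 0.04045 → ((0.666667+0.055)/1.055)^2.4 ≈ 0.401978
  G: 138/255 ≈ 0.541176 > 0.04045 → ((0.541176+0.055)/1.055)^2.4 ≈ 0.254152
  B: 14/255 ≈ 0.054902 > 0.04045 → ((0.054902+0.055)/1.055)^2.4 ≈ 0.004391
R_lin = 0.401978, G_lin = 0.254152, B_lin = 0.004391
L = 0.2126×R + 0.7152×G + 0.0722×B
L = 0.2126×0.401978 + 0.7152×0.254152 + 0.0722×0.004391
L ≈ 0.267547


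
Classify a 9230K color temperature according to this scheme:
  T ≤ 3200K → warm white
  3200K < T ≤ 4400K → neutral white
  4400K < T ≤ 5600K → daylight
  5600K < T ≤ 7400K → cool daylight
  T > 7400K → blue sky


Temperature: 9230K
9230K > 7400K → blue sky
Classification: blue sky


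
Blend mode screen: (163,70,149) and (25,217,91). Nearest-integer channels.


Screen: C = 255 - (255-A)×(255-B)/255, rounded to nearest integer
R: 255 - (255-163)×(255-25)/255 = 255 - 21160/255 ≈ 255 - 82.980 = 172.020 → 172
G: 255 - (255-70)×(255-217)/255 = 255 - 7030/255 ≈ 255 - 27.569 = 227.431 → 227
B: 255 - (255-149)×(255-91)/255 = 255 - 17384/255 ≈ 255 - 68.173 = 186.827 → 187
= RGB(172, 227, 187)


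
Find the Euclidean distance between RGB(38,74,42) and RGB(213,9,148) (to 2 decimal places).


d = √[(R₁-R₂)² + (G₁-G₂)² + (B₁-B₂)²]
d = √[(38-213)² + (74-9)² + (42-148)²]
d = √[30625 + 4225 + 11236]
d = √46086
d ≈ 214.68


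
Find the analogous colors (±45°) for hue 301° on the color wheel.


Base hue: 301°
Left analog: (301 - 45) mod 360 = 256°
Right analog: (301 + 45) mod 360 = 346°
Analogous hues = 256° and 346°


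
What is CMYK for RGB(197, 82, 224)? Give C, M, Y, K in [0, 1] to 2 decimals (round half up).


R'=197/255≈0.7725, G'=82/255≈0.3216, B'=224/255≈0.8784
K = 1 - max(R',G',B') = 1 - 224/255 = 31/255 = 0.12156… → 0.12
(1-R'-K)/(1-K) simplifies to (max-R)/max with max = 224:
C = (224-197)/224 = 27/224 = 0.12053… → 0.12
M = (224-82)/224 = 142/224 = 0.63392… → 0.63
Y = (224-224)/224 = 0/224 = 0 → 0.00
= CMYK(0.12, 0.63, 0.00, 0.12)


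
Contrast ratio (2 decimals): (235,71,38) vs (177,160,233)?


Linearize each sRGB channel c=v/255: c/12.92 if c ≤ 0.04045 else ((c+0.055)/1.055)^2.4
L = 0.2126×R_lin + 0.7152×G_lin + 0.0722×B_lin
Color 1 (235,71,38):
  R=235: 235/255≈0.9216 > 0.04045 → ((0.9216+0.055)/1.055)^2.4 ≈ 0.83077
  G=71: 71/255≈0.2784 > 0.04045 → ((0.2784+0.055)/1.055)^2.4 ≈ 0.06301
  B=38: 38/255≈0.1490 > 0.04045 → ((0.1490+0.055)/1.055)^2.4 ≈ 0.01938
  L1 = 0.2126×0.83077 + 0.7152×0.06301 + 0.0722×0.01938 ≈ 0.22309
Color 2 (177,160,233):
  R=177: 177/255≈0.6941 > 0.04045 → ((0.6941+0.055)/1.055)^2.4 ≈ 0.43966
  G=160: 160/255≈0.6275 > 0.04045 → ((0.6275+0.055)/1.055)^2.4 ≈ 0.35153
  B=233: 233/255≈0.9137 > 0.04045 → ((0.9137+0.055)/1.055)^2.4 ≈ 0.81485
  L2 = 0.2126×0.43966 + 0.7152×0.35153 + 0.0722×0.81485 ≈ 0.40372
Lighter = 0.40372, Darker = 0.22309
Ratio = (L_lighter + 0.05) / (L_darker + 0.05)
Ratio = (0.40372 + 0.05) / (0.22309 + 0.05) = 0.45372 / 0.27309 ≈ 1.6615
Ratio ≈ 1.66:1


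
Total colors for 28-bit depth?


Colors = 2^bits = 2^28
= 268,435,456 colors


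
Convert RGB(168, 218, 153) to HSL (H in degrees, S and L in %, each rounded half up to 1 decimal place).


Normalize: R'=168/255≈0.6588, G'=218/255≈0.8549, B'=153/255≈0.6000
Max=218/255, Min=153/255, Δ=Max-Min=65/255
L = (Max+Min)/2 = (218+153)/510 = 371/510 = 0.72745… → L = 72.7%
L > 0.5 → S = Δ/(2-Max-Min) = 65/(510-218-153) = 65/139 = 0.46762… → S = 46.8%
(the 1/255 factors cancel in S and H, so raw channel differences can be used)
Max is G' → H = 60 × ((B-R)/Δ + 2) = 60 × ((153-168)/65 + 2)
  -15/65 + 2 = -0.2307… + 2 = 1.7692…
  H = 60 × 1.7692… = 106.153…° → H = 106.2°
= HSL(106.2°, 46.8%, 72.7%)


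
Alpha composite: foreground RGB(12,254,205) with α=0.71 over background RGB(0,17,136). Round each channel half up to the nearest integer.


C = α×F + (1-α)×B, with 1-α = 0.29
R: 0.71×12 + 0.29×0 = 8.52 + 0.00 = 8.52 → 9
G: 0.71×254 + 0.29×17 = 180.34 + 4.93 = 185.27 → 185
B: 0.71×205 + 0.29×136 = 145.55 + 39.44 = 184.99 → 185
= RGB(9, 185, 185)


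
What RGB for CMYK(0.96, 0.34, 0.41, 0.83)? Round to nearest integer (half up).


R = 255 × (1-C) × (1-K) = 255 × 0.04 × 0.17 = 1.734 → 2
G = 255 × (1-M) × (1-K) = 255 × 0.66 × 0.17 = 28.611 → 29
B = 255 × (1-Y) × (1-K) = 255 × 0.59 × 0.17 = 25.5765 → 26
= RGB(2, 29, 26)


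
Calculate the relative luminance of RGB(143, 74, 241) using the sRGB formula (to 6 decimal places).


Linearize each channel (sRGB transfer function): c = v/255; c_lin = c/12.92 if c ≤ 0.04045, else ((c+0.055)/1.055)^2.4
  R: 143/255 ≈ 0.560784 > 0.04045 → ((0.560784+0.055)/1.055)^2.4 ≈ 0.274677
  G: 74/255 ≈ 0.290196 > 0.04045 → ((0.290196+0.055)/1.055)^2.4 ≈ 0.068478
  B: 241/255 ≈ 0.945098 > 0.04045 → ((0.945098+0.055)/1.055)^2.4 ≈ 0.879622
R_lin = 0.274677, G_lin = 0.068478, B_lin = 0.879622
L = 0.2126×R + 0.7152×G + 0.0722×B
L = 0.2126×0.274677 + 0.7152×0.068478 + 0.0722×0.879622
L ≈ 0.170881


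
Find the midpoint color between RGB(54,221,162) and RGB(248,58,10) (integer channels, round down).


Midpoint: each channel = ⌊(C₁+C₂)/2⌋
R: ⌊(54+248)/2⌋ = 151
G: ⌊(221+58)/2⌋ = 139
B: ⌊(162+10)/2⌋ = 86
= RGB(151, 139, 86)


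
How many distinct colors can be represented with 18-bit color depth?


Colors = 2^bits = 2^18
= 262,144 colors


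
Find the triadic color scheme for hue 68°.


Triadic: equally spaced at 120° intervals
H1 = 68°
H2 = (68 + 120) mod 360 = 188°
H3 = (68 + 240) mod 360 = 308°
Triadic = 68°, 188°, 308°


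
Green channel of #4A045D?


Color: #4A045D
R = 4A = 74
G = 04 = 4
B = 5D = 93
Green = 4


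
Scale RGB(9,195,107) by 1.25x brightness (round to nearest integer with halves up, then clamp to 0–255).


Multiply each channel by 1.25, round half up, clamp to [0, 255]
R: 9×1.25 = 11.25 → round → 11
G: 195×1.25 = 243.75 → round → 244
B: 107×1.25 = 133.75 → round → 134
= RGB(11, 244, 134)


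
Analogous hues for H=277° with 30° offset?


Base hue: 277°
Left analog: (277 - 30) mod 360 = 247°
Right analog: (277 + 30) mod 360 = 307°
Analogous hues = 247° and 307°


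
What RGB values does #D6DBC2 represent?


D6 → 214 (R)
DB → 219 (G)
C2 → 194 (B)
= RGB(214, 219, 194)


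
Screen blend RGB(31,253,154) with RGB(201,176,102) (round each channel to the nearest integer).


Screen: C = 255 - (255-A)×(255-B)/255, rounded to nearest integer
R: 255 - (255-31)×(255-201)/255 = 255 - 12096/255 ≈ 255 - 47.435 = 207.565 → 208
G: 255 - (255-253)×(255-176)/255 = 255 - 158/255 ≈ 255 - 0.620 = 254.380 → 254
B: 255 - (255-154)×(255-102)/255 = 255 - 15453/255 ≈ 255 - 60.600 = 194.400 → 194
= RGB(208, 254, 194)


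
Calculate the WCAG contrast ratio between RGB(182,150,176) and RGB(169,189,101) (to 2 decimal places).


Linearize each sRGB channel c=v/255: c/12.92 if c ≤ 0.04045 else ((c+0.055)/1.055)^2.4
L = 0.2126×R_lin + 0.7152×G_lin + 0.0722×B_lin
Color 1 (182,150,176):
  R=182: 182/255≈0.7137 > 0.04045 → ((0.7137+0.055)/1.055)^2.4 ≈ 0.46778
  G=150: 150/255≈0.5882 > 0.04045 → ((0.5882+0.055)/1.055)^2.4 ≈ 0.30499
  B=176: 176/255≈0.6902 > 0.04045 → ((0.6902+0.055)/1.055)^2.4 ≈ 0.43415
  L1 = 0.2126×0.46778 + 0.7152×0.30499 + 0.0722×0.43415 ≈ 0.34892
Color 2 (169,189,101):
  R=169: 169/255≈0.6627 > 0.04045 → ((0.6627+0.055)/1.055)^2.4 ≈ 0.39676
  G=189: 189/255≈0.7412 > 0.04045 → ((0.7412+0.055)/1.055)^2.4 ≈ 0.50888
  B=101: 101/255≈0.3961 > 0.04045 → ((0.3961+0.055)/1.055)^2.4 ≈ 0.13014
  L2 = 0.2126×0.39676 + 0.7152×0.50888 + 0.0722×0.13014 ≈ 0.45770
Lighter = 0.45770, Darker = 0.34892
Ratio = (L_lighter + 0.05) / (L_darker + 0.05)
Ratio = (0.45770 + 0.05) / (0.34892 + 0.05) = 0.50770 / 0.39892 ≈ 1.2727
Ratio ≈ 1.27:1


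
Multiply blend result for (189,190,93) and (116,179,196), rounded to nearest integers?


Multiply: C = A×B/255, rounded to nearest integer
R: 189×116/255 = 21924/255 ≈ 85.976 → 86
G: 190×179/255 = 34010/255 ≈ 133.373 → 133
B: 93×196/255 = 18228/255 ≈ 71.482 → 71
= RGB(86, 133, 71)


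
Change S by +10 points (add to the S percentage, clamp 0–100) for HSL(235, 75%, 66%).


Original S = 75%
Adjustment = +10 percentage points
New S = 75 + (10) = 85
Clamp to [0, 100] → 85
= HSL(235°, 85%, 66%)


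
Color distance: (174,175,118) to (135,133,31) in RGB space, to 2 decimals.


d = √[(R₁-R₂)² + (G₁-G₂)² + (B₁-B₂)²]
d = √[(174-135)² + (175-133)² + (118-31)²]
d = √[1521 + 1764 + 7569]
d = √10854
d ≈ 104.18


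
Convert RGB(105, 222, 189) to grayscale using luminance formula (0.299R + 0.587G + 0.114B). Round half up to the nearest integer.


Gray = 0.299×R + 0.587×G + 0.114×B
Gray = 0.299×105 + 0.587×222 + 0.114×189
Gray = 31.395 + 130.314 + 21.546
Gray = 183.255 → round half up → 183
Gray = 183


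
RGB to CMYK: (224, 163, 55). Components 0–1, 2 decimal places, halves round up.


R'=224/255≈0.8784, G'=163/255≈0.6392, B'=55/255≈0.2157
K = 1 - max(R',G',B') = 1 - 224/255 = 31/255 = 0.12156… → 0.12
(1-R'-K)/(1-K) simplifies to (max-R)/max with max = 224:
C = (224-224)/224 = 0/224 = 0 → 0.00
M = (224-163)/224 = 61/224 = 0.27232… → 0.27
Y = (224-55)/224 = 169/224 = 0.75446… → 0.75
= CMYK(0.00, 0.27, 0.75, 0.12)


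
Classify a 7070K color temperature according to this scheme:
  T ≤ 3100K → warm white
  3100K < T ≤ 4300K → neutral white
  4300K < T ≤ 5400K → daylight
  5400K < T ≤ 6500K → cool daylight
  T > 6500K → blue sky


Temperature: 7070K
7070K > 6500K → blue sky
Classification: blue sky


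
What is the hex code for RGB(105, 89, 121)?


R = 105 → 69 (hex)
G = 89 → 59 (hex)
B = 121 → 79 (hex)
Hex = #695979


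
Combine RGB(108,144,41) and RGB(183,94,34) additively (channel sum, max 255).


Additive: each channel = min(255, C₁+C₂)
R: 108+183 = 291 → 255
G: 144+94 = 238 → 238
B: 41+34 = 75 → 75
= RGB(255, 238, 75)


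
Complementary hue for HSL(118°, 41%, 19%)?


Complement = opposite side of color wheel = hue + 180°
H' = (118 + 180) mod 360 = 298°
S and L unchanged.
= HSL(298°, 41%, 19%)


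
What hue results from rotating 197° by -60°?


New hue = (H + rotation) mod 360
New hue = (197 -60) mod 360
= 137 mod 360
= 137°


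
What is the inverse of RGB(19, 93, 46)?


Invert: (255-R, 255-G, 255-B)
R: 255-19 = 236
G: 255-93 = 162
B: 255-46 = 209
= RGB(236, 162, 209)


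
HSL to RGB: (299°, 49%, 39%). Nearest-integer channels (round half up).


H=299°, S=0.49, L=0.39
C = (1-|2L-1|)×S = (1-|-0.22|)×0.49 = 0.3822
H' = H/60 = 299/60 ≈ 4.9833; X = C×(1-|H' mod 2 - 1|) = 0.37583
m = L - C/2 = 0.39 - 0.1911 = 0.1989
Sector ⌊H'⌋ = 4 → (R',G',B') = (0.37583, 0.0, 0.3822)
RGB = ((R'+m)×255, (G'+m)×255, (B'+m)×255) = (146.55615, 50.7195, 148.1805)
Round half up → RGB(147, 51, 148)


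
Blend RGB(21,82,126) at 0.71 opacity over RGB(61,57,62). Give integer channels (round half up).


C = α×F + (1-α)×B, with 1-α = 0.29
R: 0.71×21 + 0.29×61 = 14.91 + 17.69 = 32.60 → 33
G: 0.71×82 + 0.29×57 = 58.22 + 16.53 = 74.75 → 75
B: 0.71×126 + 0.29×62 = 89.46 + 17.98 = 107.44 → 107
= RGB(33, 75, 107)


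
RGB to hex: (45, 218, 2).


R = 45 → 2D (hex)
G = 218 → DA (hex)
B = 2 → 02 (hex)
Hex = #2DDA02


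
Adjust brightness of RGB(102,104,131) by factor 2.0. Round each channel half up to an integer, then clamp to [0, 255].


Multiply each channel by 2.0, round half up, clamp to [0, 255]
R: 102×2.0 = 204
G: 104×2.0 = 208
B: 131×2.0 = 262 → clamp → 255
= RGB(204, 208, 255)


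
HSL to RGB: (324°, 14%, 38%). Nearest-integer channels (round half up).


H=324°, S=0.14, L=0.38
C = (1-|2L-1|)×S = (1-|-0.24|)×0.14 = 0.1064
H' = H/60 = 324/60 ≈ 5.4000; X = C×(1-|H' mod 2 - 1|) = 0.06384
m = L - C/2 = 0.38 - 0.0532 = 0.3268
Sector ⌊H'⌋ = 5 → (R',G',B') = (0.1064, 0.0, 0.06384)
RGB = ((R'+m)×255, (G'+m)×255, (B'+m)×255) = (110.466, 83.334, 99.6132)
Round half up → RGB(110, 83, 100)


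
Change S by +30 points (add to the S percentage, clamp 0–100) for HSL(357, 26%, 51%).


Original S = 26%
Adjustment = +30 percentage points
New S = 26 + (30) = 56
Clamp to [0, 100] → 56
= HSL(357°, 56%, 51%)


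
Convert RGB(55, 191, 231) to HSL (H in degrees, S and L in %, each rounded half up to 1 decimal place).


Normalize: R'=55/255≈0.2157, G'=191/255≈0.7490, B'=231/255≈0.9059
Max=231/255, Min=55/255, Δ=Max-Min=176/255
L = (Max+Min)/2 = (231+55)/510 = 286/510 = 0.56078… → L = 56.1%
L > 0.5 → S = Δ/(2-Max-Min) = 176/(510-231-55) = 176/224 = 0.78571… → S = 78.6%
(the 1/255 factors cancel in S and H, so raw channel differences can be used)
Max is B' → H = 60 × ((R-G)/Δ + 4) = 60 × ((55-191)/176 + 4)
  -136/176 + 4 = -0.7727… + 4 = 3.2272…
  H = 60 × 3.2272… = 193.636…° → H = 193.6°
= HSL(193.6°, 78.6%, 56.1%)


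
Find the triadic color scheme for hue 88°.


Triadic: equally spaced at 120° intervals
H1 = 88°
H2 = (88 + 120) mod 360 = 208°
H3 = (88 + 240) mod 360 = 328°
Triadic = 88°, 208°, 328°


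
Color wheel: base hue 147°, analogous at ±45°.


Base hue: 147°
Left analog: (147 - 45) mod 360 = 102°
Right analog: (147 + 45) mod 360 = 192°
Analogous hues = 102° and 192°


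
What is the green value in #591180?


Color: #591180
R = 59 = 89
G = 11 = 17
B = 80 = 128
Green = 17


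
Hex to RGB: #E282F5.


E2 → 226 (R)
82 → 130 (G)
F5 → 245 (B)
= RGB(226, 130, 245)


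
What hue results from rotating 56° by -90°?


New hue = (H + rotation) mod 360
New hue = (56 -90) mod 360
= -34 mod 360
= 326°


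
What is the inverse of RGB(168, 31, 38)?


Invert: (255-R, 255-G, 255-B)
R: 255-168 = 87
G: 255-31 = 224
B: 255-38 = 217
= RGB(87, 224, 217)


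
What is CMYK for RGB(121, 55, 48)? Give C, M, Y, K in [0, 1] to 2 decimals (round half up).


R'=121/255≈0.4745, G'=55/255≈0.2157, B'=48/255≈0.1882
K = 1 - max(R',G',B') = 1 - 121/255 = 134/255 = 0.52549… → 0.53
(1-R'-K)/(1-K) simplifies to (max-R)/max with max = 121:
C = (121-121)/121 = 0/121 = 0 → 0.00
M = (121-55)/121 = 66/121 = 0.54545… → 0.55
Y = (121-48)/121 = 73/121 = 0.60330… → 0.60
= CMYK(0.00, 0.55, 0.60, 0.53)


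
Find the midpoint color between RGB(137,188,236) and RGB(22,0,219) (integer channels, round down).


Midpoint: each channel = ⌊(C₁+C₂)/2⌋
R: ⌊(137+22)/2⌋ = 79
G: ⌊(188+0)/2⌋ = 94
B: ⌊(236+219)/2⌋ = 227
= RGB(79, 94, 227)


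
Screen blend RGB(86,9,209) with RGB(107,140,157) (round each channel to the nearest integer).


Screen: C = 255 - (255-A)×(255-B)/255, rounded to nearest integer
R: 255 - (255-86)×(255-107)/255 = 255 - 25012/255 ≈ 255 - 98.086 = 156.914 → 157
G: 255 - (255-9)×(255-140)/255 = 255 - 28290/255 ≈ 255 - 110.941 = 144.059 → 144
B: 255 - (255-209)×(255-157)/255 = 255 - 4508/255 ≈ 255 - 17.678 = 237.322 → 237
= RGB(157, 144, 237)


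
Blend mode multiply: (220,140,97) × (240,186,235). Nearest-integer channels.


Multiply: C = A×B/255, rounded to nearest integer
R: 220×240/255 = 52800/255 ≈ 207.059 → 207
G: 140×186/255 = 26040/255 ≈ 102.118 → 102
B: 97×235/255 = 22795/255 ≈ 89.392 → 89
= RGB(207, 102, 89)


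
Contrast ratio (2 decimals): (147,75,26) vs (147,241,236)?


Linearize each sRGB channel c=v/255: c/12.92 if c ≤ 0.04045 else ((c+0.055)/1.055)^2.4
L = 0.2126×R_lin + 0.7152×G_lin + 0.0722×B_lin
Color 1 (147,75,26):
  R=147: 147/255≈0.5765 > 0.04045 → ((0.5765+0.055)/1.055)^2.4 ≈ 0.29177
  G=75: 75/255≈0.2941 > 0.04045 → ((0.2941+0.055)/1.055)^2.4 ≈ 0.07036
  B=26: 26/255≈0.1020 > 0.04045 → ((0.1020+0.055)/1.055)^2.4 ≈ 0.01033
  L1 = 0.2126×0.29177 + 0.7152×0.07036 + 0.0722×0.01033 ≈ 0.11310
Color 2 (147,241,236):
  R=147: 147/255≈0.5765 > 0.04045 → ((0.5765+0.055)/1.055)^2.4 ≈ 0.29177
  G=241: 241/255≈0.9451 > 0.04045 → ((0.9451+0.055)/1.055)^2.4 ≈ 0.87962
  B=236: 236/255≈0.9255 > 0.04045 → ((0.9255+0.055)/1.055)^2.4 ≈ 0.83880
  L2 = 0.2126×0.29177 + 0.7152×0.87962 + 0.0722×0.83880 ≈ 0.75170
Lighter = 0.75170, Darker = 0.11310
Ratio = (L_lighter + 0.05) / (L_darker + 0.05)
Ratio = (0.75170 + 0.05) / (0.11310 + 0.05) = 0.80170 / 0.16310 ≈ 4.9154
Ratio ≈ 4.92:1


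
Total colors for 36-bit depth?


Colors = 2^bits = 2^36
= 68,719,476,736 colors


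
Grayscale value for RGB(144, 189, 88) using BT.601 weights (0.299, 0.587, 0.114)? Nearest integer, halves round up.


Gray = 0.299×R + 0.587×G + 0.114×B
Gray = 0.299×144 + 0.587×189 + 0.114×88
Gray = 43.056 + 110.943 + 10.032
Gray = 164.031 → round half up → 164
Gray = 164


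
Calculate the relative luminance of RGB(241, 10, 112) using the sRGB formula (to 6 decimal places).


Linearize each channel (sRGB transfer function): c = v/255; c_lin = c/12.92 if c ≤ 0.04045, else ((c+0.055)/1.055)^2.4
  R: 241/255 ≈ 0.945098 > 0.04045 → ((0.945098+0.055)/1.055)^2.4 ≈ 0.879622
  G: 10/255 ≈ 0.039216 ≤ 0.04045 → 0.039216/12.92 ≈ 0.003035
  B: 112/255 ≈ 0.439216 > 0.04045 → ((0.439216+0.055)/1.055)^2.4 ≈ 0.162029
R_lin = 0.879622, G_lin = 0.003035, B_lin = 0.162029
L = 0.2126×R + 0.7152×G + 0.0722×B
L = 0.2126×0.879622 + 0.7152×0.003035 + 0.0722×0.162029
L ≈ 0.200877


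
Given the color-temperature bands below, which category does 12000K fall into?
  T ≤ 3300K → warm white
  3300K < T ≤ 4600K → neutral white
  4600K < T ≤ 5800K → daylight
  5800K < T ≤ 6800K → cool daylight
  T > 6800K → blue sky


Temperature: 12000K
12000K > 6800K → blue sky
Classification: blue sky


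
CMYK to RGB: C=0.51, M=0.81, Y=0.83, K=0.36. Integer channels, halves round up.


R = 255 × (1-C) × (1-K) = 255 × 0.49 × 0.64 = 79.968 → 80
G = 255 × (1-M) × (1-K) = 255 × 0.19 × 0.64 = 31.008 → 31
B = 255 × (1-Y) × (1-K) = 255 × 0.17 × 0.64 = 27.744 → 28
= RGB(80, 31, 28)


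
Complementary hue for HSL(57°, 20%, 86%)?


Complement = opposite side of color wheel = hue + 180°
H' = (57 + 180) mod 360 = 237°
S and L unchanged.
= HSL(237°, 20%, 86%)


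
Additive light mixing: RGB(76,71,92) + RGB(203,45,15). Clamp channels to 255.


Additive: each channel = min(255, C₁+C₂)
R: 76+203 = 279 → 255
G: 71+45 = 116 → 116
B: 92+15 = 107 → 107
= RGB(255, 116, 107)


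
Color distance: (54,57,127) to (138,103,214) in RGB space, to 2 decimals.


d = √[(R₁-R₂)² + (G₁-G₂)² + (B₁-B₂)²]
d = √[(54-138)² + (57-103)² + (127-214)²]
d = √[7056 + 2116 + 7569]
d = √16741
d ≈ 129.39


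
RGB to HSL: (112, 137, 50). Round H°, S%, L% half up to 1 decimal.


Normalize: R'=112/255≈0.4392, G'=137/255≈0.5373, B'=50/255≈0.1961
Max=137/255, Min=50/255, Δ=Max-Min=87/255
L = (Max+Min)/2 = (137+50)/510 = 187/510 = 0.36666… → L = 36.7%
L ≤ 0.5 → S = Δ/(Max+Min) = 87/(137+50) = 87/187 = 0.46524… → S = 46.5%
(the 1/255 factors cancel in S and H, so raw channel differences can be used)
Max is G' → H = 60 × ((B-R)/Δ + 2) = 60 × ((50-112)/87 + 2)
  -62/87 + 2 = -0.7126… + 2 = 1.2873…
  H = 60 × 1.2873… = 77.241…° → H = 77.2°
= HSL(77.2°, 46.5%, 36.7%)


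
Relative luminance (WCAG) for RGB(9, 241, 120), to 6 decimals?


Linearize each channel (sRGB transfer function): c = v/255; c_lin = c/12.92 if c ≤ 0.04045, else ((c+0.055)/1.055)^2.4
  R: 9/255 ≈ 0.035294 ≤ 0.04045 → 0.035294/12.92 ≈ 0.002732
  G: 241/255 ≈ 0.945098 > 0.04045 → ((0.945098+0.055)/1.055)^2.4 ≈ 0.879622
  B: 120/255 ≈ 0.470588 > 0.04045 → ((0.470588+0.055)/1.055)^2.4 ≈ 0.187821
R_lin = 0.002732, G_lin = 0.879622, B_lin = 0.187821
L = 0.2126×R + 0.7152×G + 0.0722×B
L = 0.2126×0.002732 + 0.7152×0.879622 + 0.0722×0.187821
L ≈ 0.643247


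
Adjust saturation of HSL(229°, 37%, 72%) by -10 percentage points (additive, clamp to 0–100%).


Original S = 37%
Adjustment = -10 percentage points
New S = 37 + (-10) = 27
Clamp to [0, 100] → 27
= HSL(229°, 27%, 72%)


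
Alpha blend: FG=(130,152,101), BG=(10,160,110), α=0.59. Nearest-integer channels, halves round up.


C = α×F + (1-α)×B, with 1-α = 0.41
R: 0.59×130 + 0.41×10 = 76.70 + 4.10 = 80.80 → 81
G: 0.59×152 + 0.41×160 = 89.68 + 65.60 = 155.28 → 155
B: 0.59×101 + 0.41×110 = 59.59 + 45.10 = 104.69 → 105
= RGB(81, 155, 105)


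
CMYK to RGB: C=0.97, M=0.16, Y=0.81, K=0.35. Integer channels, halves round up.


R = 255 × (1-C) × (1-K) = 255 × 0.03 × 0.65 = 4.9725 → 5
G = 255 × (1-M) × (1-K) = 255 × 0.84 × 0.65 = 139.23 → 139
B = 255 × (1-Y) × (1-K) = 255 × 0.19 × 0.65 = 31.4925 → 31
= RGB(5, 139, 31)


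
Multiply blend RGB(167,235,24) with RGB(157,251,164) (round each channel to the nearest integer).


Multiply: C = A×B/255, rounded to nearest integer
R: 167×157/255 = 26219/255 ≈ 102.820 → 103
G: 235×251/255 = 58985/255 ≈ 231.314 → 231
B: 24×164/255 = 3936/255 ≈ 15.435 → 15
= RGB(103, 231, 15)


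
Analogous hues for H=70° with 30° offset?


Base hue: 70°
Left analog: (70 - 30) mod 360 = 40°
Right analog: (70 + 30) mod 360 = 100°
Analogous hues = 40° and 100°


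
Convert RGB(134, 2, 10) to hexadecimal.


R = 134 → 86 (hex)
G = 2 → 02 (hex)
B = 10 → 0A (hex)
Hex = #86020A


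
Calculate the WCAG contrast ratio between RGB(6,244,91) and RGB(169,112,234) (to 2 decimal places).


Linearize each sRGB channel c=v/255: c/12.92 if c ≤ 0.04045 else ((c+0.055)/1.055)^2.4
L = 0.2126×R_lin + 0.7152×G_lin + 0.0722×B_lin
Color 1 (6,244,91):
  R=6: 6/255≈0.0235 ≤ 0.04045 → 0.0235/12.92 ≈ 0.00182
  G=244: 244/255≈0.9569 > 0.04045 → ((0.9569+0.055)/1.055)^2.4 ≈ 0.90466
  B=91: 91/255≈0.3569 > 0.04045 → ((0.3569+0.055)/1.055)^2.4 ≈ 0.10462
  L1 = 0.2126×0.00182 + 0.7152×0.90466 + 0.0722×0.10462 ≈ 0.65495
Color 2 (169,112,234):
  R=169: 169/255≈0.6627 > 0.04045 → ((0.6627+0.055)/1.055)^2.4 ≈ 0.39676
  G=112: 112/255≈0.4392 > 0.04045 → ((0.4392+0.055)/1.055)^2.4 ≈ 0.16203
  B=234: 234/255≈0.9176 > 0.04045 → ((0.9176+0.055)/1.055)^2.4 ≈ 0.82279
  L2 = 0.2126×0.39676 + 0.7152×0.16203 + 0.0722×0.82279 ≈ 0.25964
Lighter = 0.65495, Darker = 0.25964
Ratio = (L_lighter + 0.05) / (L_darker + 0.05)
Ratio = (0.65495 + 0.05) / (0.25964 + 0.05) = 0.70495 / 0.30964 ≈ 2.2767
Ratio ≈ 2.28:1


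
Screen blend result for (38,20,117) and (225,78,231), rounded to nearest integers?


Screen: C = 255 - (255-A)×(255-B)/255, rounded to nearest integer
R: 255 - (255-38)×(255-225)/255 = 255 - 6510/255 ≈ 255 - 25.529 = 229.471 → 229
G: 255 - (255-20)×(255-78)/255 = 255 - 41595/255 ≈ 255 - 163.118 = 91.882 → 92
B: 255 - (255-117)×(255-231)/255 = 255 - 3312/255 ≈ 255 - 12.988 = 242.012 → 242
= RGB(229, 92, 242)


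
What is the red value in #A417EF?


Color: #A417EF
R = A4 = 164
G = 17 = 23
B = EF = 239
Red = 164


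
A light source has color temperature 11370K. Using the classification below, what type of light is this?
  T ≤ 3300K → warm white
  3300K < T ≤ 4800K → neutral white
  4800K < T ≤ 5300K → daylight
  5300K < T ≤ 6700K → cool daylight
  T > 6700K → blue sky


Temperature: 11370K
11370K > 6700K → blue sky
Classification: blue sky


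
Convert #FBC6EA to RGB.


FB → 251 (R)
C6 → 198 (G)
EA → 234 (B)
= RGB(251, 198, 234)


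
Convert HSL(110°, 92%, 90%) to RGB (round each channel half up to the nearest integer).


H=110°, S=0.92, L=0.90
C = (1-|2L-1|)×S = (1-|0.80|)×0.92 = 0.184
H' = H/60 = 110/60 ≈ 1.8333; X = C×(1-|H' mod 2 - 1|) ≈ 0.0307
m = L - C/2 = 0.90 - 0.092 = 0.808
Sector ⌊H'⌋ = 1 → (R',G',B') = (≈0.0307, 0.184, 0.0)
RGB = ((R'+m)×255, (G'+m)×255, (B'+m)×255) = (213.86, 252.96, 206.04)
Round half up → RGB(214, 253, 206)


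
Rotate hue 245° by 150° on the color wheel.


New hue = (H + rotation) mod 360
New hue = (245 + 150) mod 360
= 395 mod 360
= 35°


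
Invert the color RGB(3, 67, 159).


Invert: (255-R, 255-G, 255-B)
R: 255-3 = 252
G: 255-67 = 188
B: 255-159 = 96
= RGB(252, 188, 96)


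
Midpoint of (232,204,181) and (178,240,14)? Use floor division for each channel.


Midpoint: each channel = ⌊(C₁+C₂)/2⌋
R: ⌊(232+178)/2⌋ = 205
G: ⌊(204+240)/2⌋ = 222
B: ⌊(181+14)/2⌋ = 97
= RGB(205, 222, 97)


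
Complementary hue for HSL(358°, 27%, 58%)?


Complement = opposite side of color wheel = hue + 180°
H' = (358 + 180) mod 360 = 178°
S and L unchanged.
= HSL(178°, 27%, 58%)


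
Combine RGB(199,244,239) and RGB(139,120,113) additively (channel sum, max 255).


Additive: each channel = min(255, C₁+C₂)
R: 199+139 = 338 → 255
G: 244+120 = 364 → 255
B: 239+113 = 352 → 255
= RGB(255, 255, 255)


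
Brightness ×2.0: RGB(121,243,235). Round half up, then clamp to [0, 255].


Multiply each channel by 2.0, round half up, clamp to [0, 255]
R: 121×2.0 = 242
G: 243×2.0 = 486 → clamp → 255
B: 235×2.0 = 470 → clamp → 255
= RGB(242, 255, 255)


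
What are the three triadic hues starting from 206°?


Triadic: equally spaced at 120° intervals
H1 = 206°
H2 = (206 + 120) mod 360 = 326°
H3 = (206 + 240) mod 360 = 86°
Triadic = 206°, 326°, 86°


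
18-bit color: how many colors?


Colors = 2^bits = 2^18
= 262,144 colors


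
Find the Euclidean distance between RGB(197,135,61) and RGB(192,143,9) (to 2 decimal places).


d = √[(R₁-R₂)² + (G₁-G₂)² + (B₁-B₂)²]
d = √[(197-192)² + (135-143)² + (61-9)²]
d = √[25 + 64 + 2704]
d = √2793
d ≈ 52.85


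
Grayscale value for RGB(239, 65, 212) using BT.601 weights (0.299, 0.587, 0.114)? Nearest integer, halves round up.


Gray = 0.299×R + 0.587×G + 0.114×B
Gray = 0.299×239 + 0.587×65 + 0.114×212
Gray = 71.461 + 38.155 + 24.168
Gray = 133.784 → round half up → 134
Gray = 134


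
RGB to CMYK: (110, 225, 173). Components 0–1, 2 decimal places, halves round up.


R'=110/255≈0.4314, G'=225/255≈0.8824, B'=173/255≈0.6784
K = 1 - max(R',G',B') = 1 - 225/255 = 30/255 = 0.11764… → 0.12
(1-R'-K)/(1-K) simplifies to (max-R)/max with max = 225:
C = (225-110)/225 = 115/225 = 0.51111… → 0.51
M = (225-225)/225 = 0/225 = 0 → 0.00
Y = (225-173)/225 = 52/225 = 0.23111… → 0.23
= CMYK(0.51, 0.00, 0.23, 0.12)


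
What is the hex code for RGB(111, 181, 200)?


R = 111 → 6F (hex)
G = 181 → B5 (hex)
B = 200 → C8 (hex)
Hex = #6FB5C8


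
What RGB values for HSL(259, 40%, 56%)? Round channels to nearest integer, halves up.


H=259°, S=0.40, L=0.56
C = (1-|2L-1|)×S = (1-|0.12|)×0.40 = 0.352
H' = H/60 = 259/60 ≈ 4.3167; X = C×(1-|H' mod 2 - 1|) ≈ 0.1115
m = L - C/2 = 0.56 - 0.176 = 0.384
Sector ⌊H'⌋ = 4 → (R',G',B') = (≈0.1115, 0.0, 0.352)
RGB = ((R'+m)×255, (G'+m)×255, (B'+m)×255) = (126.344, 97.92, 187.68)
Round half up → RGB(126, 98, 188)


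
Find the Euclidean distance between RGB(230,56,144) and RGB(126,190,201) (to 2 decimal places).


d = √[(R₁-R₂)² + (G₁-G₂)² + (B₁-B₂)²]
d = √[(230-126)² + (56-190)² + (144-201)²]
d = √[10816 + 17956 + 3249]
d = √32021
d ≈ 178.94


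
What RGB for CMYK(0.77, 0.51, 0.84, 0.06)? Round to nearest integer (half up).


R = 255 × (1-C) × (1-K) = 255 × 0.23 × 0.94 = 55.131 → 55
G = 255 × (1-M) × (1-K) = 255 × 0.49 × 0.94 = 117.453 → 117
B = 255 × (1-Y) × (1-K) = 255 × 0.16 × 0.94 = 38.352 → 38
= RGB(55, 117, 38)


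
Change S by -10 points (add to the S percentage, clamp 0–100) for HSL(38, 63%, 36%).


Original S = 63%
Adjustment = -10 percentage points
New S = 63 + (-10) = 53
Clamp to [0, 100] → 53
= HSL(38°, 53%, 36%)


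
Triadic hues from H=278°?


Triadic: equally spaced at 120° intervals
H1 = 278°
H2 = (278 + 120) mod 360 = 38°
H3 = (278 + 240) mod 360 = 158°
Triadic = 278°, 38°, 158°


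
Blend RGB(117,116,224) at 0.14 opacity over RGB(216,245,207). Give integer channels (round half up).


C = α×F + (1-α)×B, with 1-α = 0.86
R: 0.14×117 + 0.86×216 = 16.38 + 185.76 = 202.14 → 202
G: 0.14×116 + 0.86×245 = 16.24 + 210.70 = 226.94 → 227
B: 0.14×224 + 0.86×207 = 31.36 + 178.02 = 209.38 → 209
= RGB(202, 227, 209)


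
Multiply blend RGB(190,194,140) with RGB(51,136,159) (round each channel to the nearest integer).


Multiply: C = A×B/255, rounded to nearest integer
R: 190×51/255 = 9690/255 ≈ 38.000 → 38
G: 194×136/255 = 26384/255 ≈ 103.467 → 103
B: 140×159/255 = 22260/255 ≈ 87.294 → 87
= RGB(38, 103, 87)


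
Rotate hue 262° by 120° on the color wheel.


New hue = (H + rotation) mod 360
New hue = (262 + 120) mod 360
= 382 mod 360
= 22°


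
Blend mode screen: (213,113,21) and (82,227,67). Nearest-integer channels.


Screen: C = 255 - (255-A)×(255-B)/255, rounded to nearest integer
R: 255 - (255-213)×(255-82)/255 = 255 - 7266/255 ≈ 255 - 28.494 = 226.506 → 227
G: 255 - (255-113)×(255-227)/255 = 255 - 3976/255 ≈ 255 - 15.592 = 239.408 → 239
B: 255 - (255-21)×(255-67)/255 = 255 - 43992/255 ≈ 255 - 172.518 = 82.482 → 82
= RGB(227, 239, 82)


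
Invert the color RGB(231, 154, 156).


Invert: (255-R, 255-G, 255-B)
R: 255-231 = 24
G: 255-154 = 101
B: 255-156 = 99
= RGB(24, 101, 99)


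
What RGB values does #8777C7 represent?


87 → 135 (R)
77 → 119 (G)
C7 → 199 (B)
= RGB(135, 119, 199)


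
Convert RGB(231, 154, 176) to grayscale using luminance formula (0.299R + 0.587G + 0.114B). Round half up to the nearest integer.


Gray = 0.299×R + 0.587×G + 0.114×B
Gray = 0.299×231 + 0.587×154 + 0.114×176
Gray = 69.069 + 90.398 + 20.064
Gray = 179.531 → round half up → 180
Gray = 180


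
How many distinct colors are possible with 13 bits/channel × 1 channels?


Total bits = 13 bits/channel × 1 channels = 13 bits
Distinct colors = 2^13
= 8,192 colors


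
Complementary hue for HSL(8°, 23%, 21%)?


Complement = opposite side of color wheel = hue + 180°
H' = (8 + 180) mod 360 = 188°
S and L unchanged.
= HSL(188°, 23%, 21%)


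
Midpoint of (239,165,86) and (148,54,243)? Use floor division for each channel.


Midpoint: each channel = ⌊(C₁+C₂)/2⌋
R: ⌊(239+148)/2⌋ = 193
G: ⌊(165+54)/2⌋ = 109
B: ⌊(86+243)/2⌋ = 164
= RGB(193, 109, 164)


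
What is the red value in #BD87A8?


Color: #BD87A8
R = BD = 189
G = 87 = 135
B = A8 = 168
Red = 189


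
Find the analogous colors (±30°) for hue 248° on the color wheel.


Base hue: 248°
Left analog: (248 - 30) mod 360 = 218°
Right analog: (248 + 30) mod 360 = 278°
Analogous hues = 218° and 278°


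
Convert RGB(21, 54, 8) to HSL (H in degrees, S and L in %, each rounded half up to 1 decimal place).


Normalize: R'=21/255≈0.0824, G'=54/255≈0.2118, B'=8/255≈0.0314
Max=54/255, Min=8/255, Δ=Max-Min=46/255
L = (Max+Min)/2 = (54+8)/510 = 62/510 = 0.12156… → L = 12.2%
L ≤ 0.5 → S = Δ/(Max+Min) = 46/(54+8) = 46/62 = 0.74193… → S = 74.2%
(the 1/255 factors cancel in S and H, so raw channel differences can be used)
Max is G' → H = 60 × ((B-R)/Δ + 2) = 60 × ((8-21)/46 + 2)
  -13/46 + 2 = -0.2826… + 2 = 1.7173…
  H = 60 × 1.7173… = 103.043…° → H = 103.0°
= HSL(103.0°, 74.2%, 12.2%)


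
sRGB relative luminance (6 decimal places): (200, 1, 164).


Linearize each channel (sRGB transfer function): c = v/255; c_lin = c/12.92 if c ≤ 0.04045, else ((c+0.055)/1.055)^2.4
  R: 200/255 ≈ 0.784314 > 0.04045 → ((0.784314+0.055)/1.055)^2.4 ≈ 0.577580
  G: 1/255 ≈ 0.003922 ≤ 0.04045 → 0.003922/12.92 ≈ 0.000304
  B: 164/255 ≈ 0.643137 > 0.04045 → ((0.643137+0.055)/1.055)^2.4 ≈ 0.371238
R_lin = 0.577580, G_lin = 0.000304, B_lin = 0.371238
L = 0.2126×R + 0.7152×G + 0.0722×B
L = 0.2126×0.577580 + 0.7152×0.000304 + 0.0722×0.371238
L ≈ 0.149814


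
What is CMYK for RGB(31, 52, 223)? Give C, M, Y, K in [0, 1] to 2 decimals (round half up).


R'=31/255≈0.1216, G'=52/255≈0.2039, B'=223/255≈0.8745
K = 1 - max(R',G',B') = 1 - 223/255 = 32/255 = 0.12549… → 0.13
(1-R'-K)/(1-K) simplifies to (max-R)/max with max = 223:
C = (223-31)/223 = 192/223 = 0.86098… → 0.86
M = (223-52)/223 = 171/223 = 0.76681… → 0.77
Y = (223-223)/223 = 0/223 = 0 → 0.00
= CMYK(0.86, 0.77, 0.00, 0.13)


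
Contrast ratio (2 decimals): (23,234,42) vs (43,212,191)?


Linearize each sRGB channel c=v/255: c/12.92 if c ≤ 0.04045 else ((c+0.055)/1.055)^2.4
L = 0.2126×R_lin + 0.7152×G_lin + 0.0722×B_lin
Color 1 (23,234,42):
  R=23: 23/255≈0.0902 > 0.04045 → ((0.0902+0.055)/1.055)^2.4 ≈ 0.00857
  G=234: 234/255≈0.9176 > 0.04045 → ((0.9176+0.055)/1.055)^2.4 ≈ 0.82279
  B=42: 42/255≈0.1647 > 0.04045 → ((0.1647+0.055)/1.055)^2.4 ≈ 0.02315
  L1 = 0.2126×0.00857 + 0.7152×0.82279 + 0.0722×0.02315 ≈ 0.59195
Color 2 (43,212,191):
  R=43: 43/255≈0.1686 > 0.04045 → ((0.1686+0.055)/1.055)^2.4 ≈ 0.02416
  G=212: 212/255≈0.8314 > 0.04045 → ((0.8314+0.055)/1.055)^2.4 ≈ 0.65837
  B=191: 191/255≈0.7490 > 0.04045 → ((0.7490+0.055)/1.055)^2.4 ≈ 0.52100
  L2 = 0.2126×0.02416 + 0.7152×0.65837 + 0.0722×0.52100 ≈ 0.51362
Lighter = 0.59195, Darker = 0.51362
Ratio = (L_lighter + 0.05) / (L_darker + 0.05)
Ratio = (0.59195 + 0.05) / (0.51362 + 0.05) = 0.64195 / 0.56362 ≈ 1.1390
Ratio ≈ 1.14:1


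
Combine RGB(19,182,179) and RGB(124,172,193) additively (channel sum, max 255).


Additive: each channel = min(255, C₁+C₂)
R: 19+124 = 143 → 143
G: 182+172 = 354 → 255
B: 179+193 = 372 → 255
= RGB(143, 255, 255)


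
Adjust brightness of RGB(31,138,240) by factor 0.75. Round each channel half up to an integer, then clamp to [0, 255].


Multiply each channel by 0.75, round half up, clamp to [0, 255]
R: 31×0.75 = 23.25 → round → 23
G: 138×0.75 = 103.5 → round → 104
B: 240×0.75 = 180
= RGB(23, 104, 180)


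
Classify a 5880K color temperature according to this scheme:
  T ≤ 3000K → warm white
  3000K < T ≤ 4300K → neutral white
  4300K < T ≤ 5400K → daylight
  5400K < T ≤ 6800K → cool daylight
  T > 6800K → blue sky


Temperature: 5880K
5400K < 5880K ≤ 6800K → cool daylight
Classification: cool daylight


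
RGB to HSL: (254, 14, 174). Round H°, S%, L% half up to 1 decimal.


Normalize: R'=254/255≈0.9961, G'=14/255≈0.0549, B'=174/255≈0.6824
Max=254/255, Min=14/255, Δ=Max-Min=240/255
L = (Max+Min)/2 = (254+14)/510 = 268/510 = 0.52549… → L = 52.5%
L > 0.5 → S = Δ/(2-Max-Min) = 240/(510-254-14) = 240/242 = 0.99173… → S = 99.2%
(the 1/255 factors cancel in S and H, so raw channel differences can be used)
Max is R' → H = 60 × (((G-B)/Δ) mod 6) = 60 × (((14-174)/240) mod 6)
  (-160)/240 = -0.6666…; negative, so add 6 → 5.3333…
  H = 60 × 5.3333… = 320° → H = 320.0°
= HSL(320.0°, 99.2%, 52.5%)


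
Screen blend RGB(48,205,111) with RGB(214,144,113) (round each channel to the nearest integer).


Screen: C = 255 - (255-A)×(255-B)/255, rounded to nearest integer
R: 255 - (255-48)×(255-214)/255 = 255 - 8487/255 ≈ 255 - 33.282 = 221.718 → 222
G: 255 - (255-205)×(255-144)/255 = 255 - 5550/255 ≈ 255 - 21.765 = 233.235 → 233
B: 255 - (255-111)×(255-113)/255 = 255 - 20448/255 ≈ 255 - 80.188 = 174.812 → 175
= RGB(222, 233, 175)


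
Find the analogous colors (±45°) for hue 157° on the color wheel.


Base hue: 157°
Left analog: (157 - 45) mod 360 = 112°
Right analog: (157 + 45) mod 360 = 202°
Analogous hues = 112° and 202°


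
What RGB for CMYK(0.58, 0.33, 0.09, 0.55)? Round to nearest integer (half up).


R = 255 × (1-C) × (1-K) = 255 × 0.42 × 0.45 = 48.195 → 48
G = 255 × (1-M) × (1-K) = 255 × 0.67 × 0.45 = 76.8825 → 77
B = 255 × (1-Y) × (1-K) = 255 × 0.91 × 0.45 = 104.4225 → 104
= RGB(48, 77, 104)


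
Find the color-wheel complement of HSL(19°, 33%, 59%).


Complement = opposite side of color wheel = hue + 180°
H' = (19 + 180) mod 360 = 199°
S and L unchanged.
= HSL(199°, 33%, 59%)


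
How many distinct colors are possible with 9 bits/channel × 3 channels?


Total bits = 9 bits/channel × 3 channels = 27 bits
Distinct colors = 2^27
= 134,217,728 colors


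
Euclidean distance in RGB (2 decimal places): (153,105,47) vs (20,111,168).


d = √[(R₁-R₂)² + (G₁-G₂)² + (B₁-B₂)²]
d = √[(153-20)² + (105-111)² + (47-168)²]
d = √[17689 + 36 + 14641]
d = √32366
d ≈ 179.91


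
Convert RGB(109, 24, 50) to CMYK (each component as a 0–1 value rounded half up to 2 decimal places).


R'=109/255≈0.4275, G'=24/255≈0.0941, B'=50/255≈0.1961
K = 1 - max(R',G',B') = 1 - 109/255 = 146/255 = 0.57254… → 0.57
(1-R'-K)/(1-K) simplifies to (max-R)/max with max = 109:
C = (109-109)/109 = 0/109 = 0 → 0.00
M = (109-24)/109 = 85/109 = 0.77981… → 0.78
Y = (109-50)/109 = 59/109 = 0.54128… → 0.54
= CMYK(0.00, 0.78, 0.54, 0.57)


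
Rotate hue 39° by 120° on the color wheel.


New hue = (H + rotation) mod 360
New hue = (39 + 120) mod 360
= 159 mod 360
= 159°


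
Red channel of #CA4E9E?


Color: #CA4E9E
R = CA = 202
G = 4E = 78
B = 9E = 158
Red = 202


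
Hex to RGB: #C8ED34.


C8 → 200 (R)
ED → 237 (G)
34 → 52 (B)
= RGB(200, 237, 52)


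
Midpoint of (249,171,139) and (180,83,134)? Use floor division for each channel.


Midpoint: each channel = ⌊(C₁+C₂)/2⌋
R: ⌊(249+180)/2⌋ = 214
G: ⌊(171+83)/2⌋ = 127
B: ⌊(139+134)/2⌋ = 136
= RGB(214, 127, 136)


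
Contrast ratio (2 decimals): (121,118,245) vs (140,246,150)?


Linearize each sRGB channel c=v/255: c/12.92 if c ≤ 0.04045 else ((c+0.055)/1.055)^2.4
L = 0.2126×R_lin + 0.7152×G_lin + 0.0722×B_lin
Color 1 (121,118,245):
  R=121: 121/255≈0.4745 > 0.04045 → ((0.4745+0.055)/1.055)^2.4 ≈ 0.19120
  G=118: 118/255≈0.4627 > 0.04045 → ((0.4627+0.055)/1.055)^2.4 ≈ 0.18116
  B=245: 245/255≈0.9608 > 0.04045 → ((0.9608+0.055)/1.055)^2.4 ≈ 0.91310
  L1 = 0.2126×0.19120 + 0.7152×0.18116 + 0.0722×0.91310 ≈ 0.23614
Color 2 (140,246,150):
  R=140: 140/255≈0.5490 > 0.04045 → ((0.5490+0.055)/1.055)^2.4 ≈ 0.26225
  G=246: 246/255≈0.9647 > 0.04045 → ((0.9647+0.055)/1.055)^2.4 ≈ 0.92158
  B=150: 150/255≈0.5882 > 0.04045 → ((0.5882+0.055)/1.055)^2.4 ≈ 0.30499
  L2 = 0.2126×0.26225 + 0.7152×0.92158 + 0.0722×0.30499 ≈ 0.73689
Lighter = 0.73689, Darker = 0.23614
Ratio = (L_lighter + 0.05) / (L_darker + 0.05)
Ratio = (0.73689 + 0.05) / (0.23614 + 0.05) = 0.78689 / 0.28614 ≈ 2.7500
Ratio ≈ 2.75:1


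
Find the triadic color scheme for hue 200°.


Triadic: equally spaced at 120° intervals
H1 = 200°
H2 = (200 + 120) mod 360 = 320°
H3 = (200 + 240) mod 360 = 80°
Triadic = 200°, 320°, 80°


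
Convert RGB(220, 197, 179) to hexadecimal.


R = 220 → DC (hex)
G = 197 → C5 (hex)
B = 179 → B3 (hex)
Hex = #DCC5B3


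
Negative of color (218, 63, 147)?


Invert: (255-R, 255-G, 255-B)
R: 255-218 = 37
G: 255-63 = 192
B: 255-147 = 108
= RGB(37, 192, 108)


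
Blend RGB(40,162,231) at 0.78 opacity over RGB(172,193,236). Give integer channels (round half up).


C = α×F + (1-α)×B, with 1-α = 0.22
R: 0.78×40 + 0.22×172 = 31.20 + 37.84 = 69.04 → 69
G: 0.78×162 + 0.22×193 = 126.36 + 42.46 = 168.82 → 169
B: 0.78×231 + 0.22×236 = 180.18 + 51.92 = 232.10 → 232
= RGB(69, 169, 232)
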